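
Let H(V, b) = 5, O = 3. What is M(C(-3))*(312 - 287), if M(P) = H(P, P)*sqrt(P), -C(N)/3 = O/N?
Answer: 125*sqrt(3) ≈ 216.51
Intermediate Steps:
C(N) = -9/N
M(P) = 5*sqrt(P)
M(C(-3))*(312 - 287) = (5*sqrt(-9/(-3)))*(312 - 287) = (5*sqrt(-9*(-1/3)))*25 = (5*sqrt(3))*25 = 125*sqrt(3)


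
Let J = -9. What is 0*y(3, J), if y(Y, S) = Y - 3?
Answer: 0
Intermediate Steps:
y(Y, S) = -3 + Y
0*y(3, J) = 0*(-3 + 3) = 0*0 = 0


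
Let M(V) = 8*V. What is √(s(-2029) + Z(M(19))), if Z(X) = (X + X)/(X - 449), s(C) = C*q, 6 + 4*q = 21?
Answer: I*√298333563/198 ≈ 87.234*I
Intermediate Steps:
q = 15/4 (q = -3/2 + (¼)*21 = -3/2 + 21/4 = 15/4 ≈ 3.7500)
s(C) = 15*C/4 (s(C) = C*(15/4) = 15*C/4)
Z(X) = 2*X/(-449 + X) (Z(X) = (2*X)/(-449 + X) = 2*X/(-449 + X))
√(s(-2029) + Z(M(19))) = √((15/4)*(-2029) + 2*(8*19)/(-449 + 8*19)) = √(-30435/4 + 2*152/(-449 + 152)) = √(-30435/4 + 2*152/(-297)) = √(-30435/4 + 2*152*(-1/297)) = √(-30435/4 - 304/297) = √(-9040411/1188) = I*√298333563/198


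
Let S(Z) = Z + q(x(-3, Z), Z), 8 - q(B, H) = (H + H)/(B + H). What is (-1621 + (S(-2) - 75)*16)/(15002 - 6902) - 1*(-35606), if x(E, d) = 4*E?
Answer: 224315677/6300 ≈ 35606.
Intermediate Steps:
q(B, H) = 8 - 2*H/(B + H) (q(B, H) = 8 - (H + H)/(B + H) = 8 - 2*H/(B + H))
S(Z) = Z + 2*(-48 + 3*Z)/(-12 + Z) (S(Z) = Z + 2*(3*Z + 4*(4*(-3)))/(4*(-3) + Z) = Z + 2*(3*Z + 4*(-12))/(-12 + Z) = Z + 2*(3*Z - 48)/(-12 + Z) = Z + 2*(-48 + 3*Z)/(-12 + Z))
(-1621 + (S(-2) - 75)*16)/(15002 - 6902) - 1*(-35606) = (-1621 + ((-96 + (-2)**2 - 6*(-2))/(-12 - 2) - 75)*16)/(15002 - 6902) - 1*(-35606) = (-1621 + ((-96 + 4 + 12)/(-14) - 75)*16)/8100 + 35606 = (-1621 + (-1/14*(-80) - 75)*16)*(1/8100) + 35606 = (-1621 + (40/7 - 75)*16)*(1/8100) + 35606 = (-1621 - 485/7*16)*(1/8100) + 35606 = (-1621 - 7760/7)*(1/8100) + 35606 = -19107/7*1/8100 + 35606 = -2123/6300 + 35606 = 224315677/6300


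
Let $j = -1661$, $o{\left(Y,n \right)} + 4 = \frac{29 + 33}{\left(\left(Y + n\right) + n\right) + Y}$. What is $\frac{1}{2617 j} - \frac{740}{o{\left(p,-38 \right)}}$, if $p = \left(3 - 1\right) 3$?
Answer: $\frac{102933100001}{691147083} \approx 148.93$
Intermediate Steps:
$p = 6$ ($p = 2 \cdot 3 = 6$)
$o{\left(Y,n \right)} = -4 + \frac{62}{2 Y + 2 n}$ ($o{\left(Y,n \right)} = -4 + \frac{29 + 33}{\left(\left(Y + n\right) + n\right) + Y} = -4 + \frac{62}{\left(Y + 2 n\right) + Y} = -4 + \frac{62}{2 Y + 2 n}$)
$\frac{1}{2617 j} - \frac{740}{o{\left(p,-38 \right)}} = \frac{1}{2617 \left(-1661\right)} - \frac{740}{\frac{1}{6 - 38} \left(31 - 24 - -152\right)} = \frac{1}{2617} \left(- \frac{1}{1661}\right) - \frac{740}{\frac{1}{-32} \left(31 - 24 + 152\right)} = - \frac{1}{4346837} - \frac{740}{\left(- \frac{1}{32}\right) 159} = - \frac{1}{4346837} - \frac{740}{- \frac{159}{32}} = - \frac{1}{4346837} - - \frac{23680}{159} = - \frac{1}{4346837} + \frac{23680}{159} = \frac{102933100001}{691147083}$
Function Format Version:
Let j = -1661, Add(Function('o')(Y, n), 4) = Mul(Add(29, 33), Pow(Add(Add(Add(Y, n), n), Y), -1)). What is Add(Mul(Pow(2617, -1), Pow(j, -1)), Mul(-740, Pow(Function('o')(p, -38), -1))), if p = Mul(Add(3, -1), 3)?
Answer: Rational(102933100001, 691147083) ≈ 148.93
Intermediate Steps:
p = 6 (p = Mul(2, 3) = 6)
Function('o')(Y, n) = Add(-4, Mul(62, Pow(Add(Mul(2, Y), Mul(2, n)), -1))) (Function('o')(Y, n) = Add(-4, Mul(Add(29, 33), Pow(Add(Add(Add(Y, n), n), Y), -1))) = Add(-4, Mul(62, Pow(Add(Add(Y, Mul(2, n)), Y), -1))) = Add(-4, Mul(62, Pow(Add(Mul(2, Y), Mul(2, n)), -1))))
Add(Mul(Pow(2617, -1), Pow(j, -1)), Mul(-740, Pow(Function('o')(p, -38), -1))) = Add(Mul(Pow(2617, -1), Pow(-1661, -1)), Mul(-740, Pow(Mul(Pow(Add(6, -38), -1), Add(31, Mul(-4, 6), Mul(-4, -38))), -1))) = Add(Mul(Rational(1, 2617), Rational(-1, 1661)), Mul(-740, Pow(Mul(Pow(-32, -1), Add(31, -24, 152)), -1))) = Add(Rational(-1, 4346837), Mul(-740, Pow(Mul(Rational(-1, 32), 159), -1))) = Add(Rational(-1, 4346837), Mul(-740, Pow(Rational(-159, 32), -1))) = Add(Rational(-1, 4346837), Mul(-740, Rational(-32, 159))) = Add(Rational(-1, 4346837), Rational(23680, 159)) = Rational(102933100001, 691147083)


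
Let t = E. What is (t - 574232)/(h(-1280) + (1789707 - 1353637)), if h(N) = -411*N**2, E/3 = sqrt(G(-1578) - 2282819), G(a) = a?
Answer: 287116/336473165 - 3*I*sqrt(2284397)/672946330 ≈ 0.00085331 - 6.7379e-6*I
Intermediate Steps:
E = 3*I*sqrt(2284397) (E = 3*sqrt(-1578 - 2282819) = 3*sqrt(-2284397) = 3*(I*sqrt(2284397)) = 3*I*sqrt(2284397) ≈ 4534.3*I)
t = 3*I*sqrt(2284397) ≈ 4534.3*I
(t - 574232)/(h(-1280) + (1789707 - 1353637)) = (3*I*sqrt(2284397) - 574232)/(-411*(-1280)**2 + (1789707 - 1353637)) = (-574232 + 3*I*sqrt(2284397))/(-411*1638400 + 436070) = (-574232 + 3*I*sqrt(2284397))/(-673382400 + 436070) = (-574232 + 3*I*sqrt(2284397))/(-672946330) = (-574232 + 3*I*sqrt(2284397))*(-1/672946330) = 287116/336473165 - 3*I*sqrt(2284397)/672946330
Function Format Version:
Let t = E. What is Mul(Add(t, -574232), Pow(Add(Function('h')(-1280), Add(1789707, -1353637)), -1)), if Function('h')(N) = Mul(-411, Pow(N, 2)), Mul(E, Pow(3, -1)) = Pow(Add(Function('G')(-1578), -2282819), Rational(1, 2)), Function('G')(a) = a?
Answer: Add(Rational(287116, 336473165), Mul(Rational(-3, 672946330), I, Pow(2284397, Rational(1, 2)))) ≈ Add(0.00085331, Mul(-6.7379e-6, I))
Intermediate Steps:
E = Mul(3, I, Pow(2284397, Rational(1, 2))) (E = Mul(3, Pow(Add(-1578, -2282819), Rational(1, 2))) = Mul(3, Pow(-2284397, Rational(1, 2))) = Mul(3, Mul(I, Pow(2284397, Rational(1, 2)))) = Mul(3, I, Pow(2284397, Rational(1, 2))) ≈ Mul(4534.3, I))
t = Mul(3, I, Pow(2284397, Rational(1, 2))) ≈ Mul(4534.3, I)
Mul(Add(t, -574232), Pow(Add(Function('h')(-1280), Add(1789707, -1353637)), -1)) = Mul(Add(Mul(3, I, Pow(2284397, Rational(1, 2))), -574232), Pow(Add(Mul(-411, Pow(-1280, 2)), Add(1789707, -1353637)), -1)) = Mul(Add(-574232, Mul(3, I, Pow(2284397, Rational(1, 2)))), Pow(Add(Mul(-411, 1638400), 436070), -1)) = Mul(Add(-574232, Mul(3, I, Pow(2284397, Rational(1, 2)))), Pow(Add(-673382400, 436070), -1)) = Mul(Add(-574232, Mul(3, I, Pow(2284397, Rational(1, 2)))), Pow(-672946330, -1)) = Mul(Add(-574232, Mul(3, I, Pow(2284397, Rational(1, 2)))), Rational(-1, 672946330)) = Add(Rational(287116, 336473165), Mul(Rational(-3, 672946330), I, Pow(2284397, Rational(1, 2))))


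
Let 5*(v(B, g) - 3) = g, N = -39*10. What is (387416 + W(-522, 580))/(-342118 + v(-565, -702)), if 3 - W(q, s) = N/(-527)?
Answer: -1020847115/901842979 ≈ -1.1320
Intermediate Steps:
N = -390
v(B, g) = 3 + g/5
W(q, s) = 1191/527 (W(q, s) = 3 - (-390)/(-527) = 3 - (-390)*(-1)/527 = 3 - 1*390/527 = 3 - 390/527 = 1191/527)
(387416 + W(-522, 580))/(-342118 + v(-565, -702)) = (387416 + 1191/527)/(-342118 + (3 + (⅕)*(-702))) = 204169423/(527*(-342118 + (3 - 702/5))) = 204169423/(527*(-342118 - 687/5)) = 204169423/(527*(-1711277/5)) = (204169423/527)*(-5/1711277) = -1020847115/901842979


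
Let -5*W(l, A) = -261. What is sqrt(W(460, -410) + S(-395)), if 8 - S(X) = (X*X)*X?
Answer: 2*sqrt(385187095)/5 ≈ 7850.5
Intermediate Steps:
W(l, A) = 261/5 (W(l, A) = -1/5*(-261) = 261/5)
S(X) = 8 - X**3 (S(X) = 8 - X*X*X = 8 - X**2*X = 8 - X**3)
sqrt(W(460, -410) + S(-395)) = sqrt(261/5 + (8 - 1*(-395)**3)) = sqrt(261/5 + (8 - 1*(-61629875))) = sqrt(261/5 + (8 + 61629875)) = sqrt(261/5 + 61629883) = sqrt(308149676/5) = 2*sqrt(385187095)/5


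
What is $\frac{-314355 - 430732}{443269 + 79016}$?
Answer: $- \frac{745087}{522285} \approx -1.4266$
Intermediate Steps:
$\frac{-314355 - 430732}{443269 + 79016} = - \frac{745087}{522285}$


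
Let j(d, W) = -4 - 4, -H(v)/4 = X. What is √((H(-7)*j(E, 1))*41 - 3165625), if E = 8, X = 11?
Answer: I*√3151193 ≈ 1775.2*I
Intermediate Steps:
H(v) = -44 (H(v) = -4*11 = -44)
j(d, W) = -8
√((H(-7)*j(E, 1))*41 - 3165625) = √(-44*(-8)*41 - 3165625) = √(352*41 - 3165625) = √(14432 - 3165625) = √(-3151193) = I*√3151193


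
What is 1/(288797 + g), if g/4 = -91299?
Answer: -1/76399 ≈ -1.3089e-5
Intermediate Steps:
g = -365196 (g = 4*(-91299) = -365196)
1/(288797 + g) = 1/(288797 - 365196) = 1/(-76399) = -1/76399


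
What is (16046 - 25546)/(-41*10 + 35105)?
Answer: -1900/6939 ≈ -0.27381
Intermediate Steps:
(16046 - 25546)/(-41*10 + 35105) = -9500/(-410 + 35105) = -9500/34695 = -9500*1/34695 = -1900/6939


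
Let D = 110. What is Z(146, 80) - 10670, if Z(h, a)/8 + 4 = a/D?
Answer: -117658/11 ≈ -10696.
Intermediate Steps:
Z(h, a) = -32 + 4*a/55 (Z(h, a) = -32 + 8*(a/110) = -32 + 4*a/55)
Z(146, 80) - 10670 = (-32 + (4/55)*80) - 10670 = (-32 + 64/11) - 10670 = -288/11 - 10670 = -117658/11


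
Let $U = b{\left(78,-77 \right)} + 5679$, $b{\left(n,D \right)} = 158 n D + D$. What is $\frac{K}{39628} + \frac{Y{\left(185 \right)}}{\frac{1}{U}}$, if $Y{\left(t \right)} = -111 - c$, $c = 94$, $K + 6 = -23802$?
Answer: $\frac{1915874402558}{9907} \approx 1.9339 \cdot 10^{8}$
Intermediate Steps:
$K = -23808$ ($K = -6 - 23802 = -23808$)
$b{\left(n,D \right)} = D + 158 D n$ ($b{\left(n,D \right)} = 158 D n + D = D + 158 D n$)
$Y{\left(t \right)} = -205$ ($Y{\left(t \right)} = -111 - 94 = -205$)
$U = -943346$ ($U = - 77 \left(1 + 158 \cdot 78\right) + 5679 = - 77 \left(1 + 12324\right) + 5679 = \left(-77\right) 12325 + 5679 = -949025 + 5679 = -943346$)
$\frac{K}{39628} + \frac{Y{\left(185 \right)}}{\frac{1}{U}} = - \frac{23808}{39628} - \frac{205}{\frac{1}{-943346}} = \left(-23808\right) \frac{1}{39628} - \frac{205}{- \frac{1}{943346}} = - \frac{5952}{9907} - -193385930 = - \frac{5952}{9907} + 193385930 = \frac{1915874402558}{9907}$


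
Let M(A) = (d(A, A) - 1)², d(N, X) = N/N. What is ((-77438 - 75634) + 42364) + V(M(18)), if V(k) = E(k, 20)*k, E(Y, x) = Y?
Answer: -110708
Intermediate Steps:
d(N, X) = 1
M(A) = 0 (M(A) = (1 - 1)² = 0² = 0)
V(k) = k² (V(k) = k*k = k²)
((-77438 - 75634) + 42364) + V(M(18)) = ((-77438 - 75634) + 42364) + 0² = (-153072 + 42364) + 0 = -110708 + 0 = -110708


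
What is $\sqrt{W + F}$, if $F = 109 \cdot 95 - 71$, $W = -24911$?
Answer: $i \sqrt{14627} \approx 120.94 i$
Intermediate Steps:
$F = 10284$ ($F = 10355 - 71 = 10284$)
$\sqrt{W + F} = \sqrt{-24911 + 10284} = \sqrt{-14627} = i \sqrt{14627}$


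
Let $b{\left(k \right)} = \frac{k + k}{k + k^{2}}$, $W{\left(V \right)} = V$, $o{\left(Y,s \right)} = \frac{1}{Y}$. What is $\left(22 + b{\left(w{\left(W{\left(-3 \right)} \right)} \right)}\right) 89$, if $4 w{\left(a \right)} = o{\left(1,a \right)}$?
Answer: $\frac{10502}{5} \approx 2100.4$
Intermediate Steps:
$w{\left(a \right)} = \frac{1}{4}$ ($w{\left(a \right)} = \frac{1}{4 \cdot 1} = \frac{1}{4} \cdot 1 = \frac{1}{4}$)
$b{\left(k \right)} = \frac{2 k}{k + k^{2}}$
$\left(22 + b{\left(w{\left(W{\left(-3 \right)} \right)} \right)}\right) 89 = \left(22 + \frac{2}{1 + \frac{1}{4}}\right) 89 = \left(22 + \frac{2}{\frac{5}{4}}\right) 89 = \left(22 + 2 \cdot \frac{4}{5}\right) 89 = \left(22 + \frac{8}{5}\right) 89 = \frac{118}{5} \cdot 89 = \frac{10502}{5}$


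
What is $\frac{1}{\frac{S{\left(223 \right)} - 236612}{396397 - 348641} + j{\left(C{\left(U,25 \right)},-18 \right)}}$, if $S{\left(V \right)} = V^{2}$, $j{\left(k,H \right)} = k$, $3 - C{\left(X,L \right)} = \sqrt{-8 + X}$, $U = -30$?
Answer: $- \frac{2082877940}{88566418593} + \frac{2280635536 i \sqrt{38}}{88566418593} \approx -0.023518 + 0.15874 i$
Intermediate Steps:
$C{\left(X,L \right)} = 3 - \sqrt{-8 + X}$
$\frac{1}{\frac{S{\left(223 \right)} - 236612}{396397 - 348641} + j{\left(C{\left(U,25 \right)},-18 \right)}} = \frac{1}{\frac{223^{2} - 236612}{396397 - 348641} + \left(3 - \sqrt{-8 - 30}\right)} = \frac{1}{\frac{49729 - 236612}{47756} + \left(3 - \sqrt{-38}\right)} = \frac{1}{\left(-186883\right) \frac{1}{47756} + \left(3 - i \sqrt{38}\right)} = \frac{1}{- \frac{186883}{47756} + \left(3 - i \sqrt{38}\right)} = \frac{1}{- \frac{43615}{47756} - i \sqrt{38}}$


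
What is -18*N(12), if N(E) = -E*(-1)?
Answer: -216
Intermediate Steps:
N(E) = E
-18*N(12) = -18*12 = -216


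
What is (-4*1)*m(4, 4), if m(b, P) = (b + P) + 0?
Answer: -32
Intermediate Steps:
m(b, P) = P + b (m(b, P) = (P + b) + 0 = P + b)
(-4*1)*m(4, 4) = (-4*1)*(4 + 4) = -4*8 = -32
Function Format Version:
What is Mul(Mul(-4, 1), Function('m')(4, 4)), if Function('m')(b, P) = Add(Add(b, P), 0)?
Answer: -32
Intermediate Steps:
Function('m')(b, P) = Add(P, b) (Function('m')(b, P) = Add(Add(P, b), 0) = Add(P, b))
Mul(Mul(-4, 1), Function('m')(4, 4)) = Mul(Mul(-4, 1), Add(4, 4)) = Mul(-4, 8) = -32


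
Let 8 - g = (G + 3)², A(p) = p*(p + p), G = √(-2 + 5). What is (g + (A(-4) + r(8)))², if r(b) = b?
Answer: 1404 - 432*√3 ≈ 655.75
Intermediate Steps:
G = √3 ≈ 1.7320
A(p) = 2*p² (A(p) = p*(2*p) = 2*p²)
g = 8 - (3 + √3)² (g = 8 - (√3 + 3)² = 8 - (3 + √3)² ≈ -14.392)
(g + (A(-4) + r(8)))² = ((8 - (3 + √3)²) + (2*(-4)² + 8))² = ((8 - (3 + √3)²) + (2*16 + 8))² = ((8 - (3 + √3)²) + (32 + 8))² = ((8 - (3 + √3)²) + 40)² = (48 - (3 + √3)²)²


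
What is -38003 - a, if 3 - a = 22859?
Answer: -15147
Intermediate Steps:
a = -22856 (a = 3 - 1*22859 = 3 - 22859 = -22856)
-38003 - a = -38003 - 1*(-22856) = -38003 + 22856 = -15147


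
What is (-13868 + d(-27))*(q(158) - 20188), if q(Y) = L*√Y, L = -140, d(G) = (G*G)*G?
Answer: 677327588 + 4697140*√158 ≈ 7.3637e+8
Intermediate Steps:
d(G) = G³ (d(G) = G²*G = G³)
q(Y) = -140*√Y
(-13868 + d(-27))*(q(158) - 20188) = (-13868 + (-27)³)*(-140*√158 - 20188) = (-13868 - 19683)*(-20188 - 140*√158) = -33551*(-20188 - 140*√158) = 677327588 + 4697140*√158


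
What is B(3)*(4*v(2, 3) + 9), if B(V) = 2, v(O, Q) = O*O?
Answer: 50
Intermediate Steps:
v(O, Q) = O²
B(3)*(4*v(2, 3) + 9) = 2*(4*2² + 9) = 2*(4*4 + 9) = 2*(16 + 9) = 2*25 = 50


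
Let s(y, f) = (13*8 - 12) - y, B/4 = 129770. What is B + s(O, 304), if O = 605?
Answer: 518567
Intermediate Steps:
B = 519080 (B = 4*129770 = 519080)
s(y, f) = 92 - y (s(y, f) = (104 - 12) - y = 92 - y)
B + s(O, 304) = 519080 + (92 - 1*605) = 519080 + (92 - 605) = 519080 - 513 = 518567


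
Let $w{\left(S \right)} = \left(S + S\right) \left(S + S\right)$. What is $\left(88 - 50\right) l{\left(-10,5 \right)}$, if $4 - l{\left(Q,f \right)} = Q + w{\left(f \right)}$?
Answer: $-3268$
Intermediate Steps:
$w{\left(S \right)} = 4 S^{2}$ ($w{\left(S \right)} = 2 S 2 S = 4 S^{2}$)
$l{\left(Q,f \right)} = 4 - Q - 4 f^{2}$ ($l{\left(Q,f \right)} = 4 - \left(Q + 4 f^{2}\right) = 4 - Q - 4 f^{2}$)
$\left(88 - 50\right) l{\left(-10,5 \right)} = \left(88 - 50\right) \left(4 - -10 - 4 \cdot 5^{2}\right) = 38 \left(4 + 10 - 100\right) = 38 \left(-86\right) = -3268$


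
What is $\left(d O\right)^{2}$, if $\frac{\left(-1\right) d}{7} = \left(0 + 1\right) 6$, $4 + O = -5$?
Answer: $142884$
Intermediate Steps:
$O = -9$ ($O = -4 - 5 = -9$)
$d = -42$ ($d = - 7 \left(0 + 1\right) 6 = - 7 \cdot 1 \cdot 6 = \left(-7\right) 6 = -42$)
$\left(d O\right)^{2} = \left(\left(-42\right) \left(-9\right)\right)^{2} = 378^{2} = 142884$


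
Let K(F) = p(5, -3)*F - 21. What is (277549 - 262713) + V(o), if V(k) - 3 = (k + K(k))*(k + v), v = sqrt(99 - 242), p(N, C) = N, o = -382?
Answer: 898405 - 2313*I*sqrt(143) ≈ 8.9841e+5 - 27659.0*I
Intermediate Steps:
v = I*sqrt(143) (v = sqrt(-143) = I*sqrt(143) ≈ 11.958*I)
K(F) = -21 + 5*F (K(F) = 5*F - 21 = -21 + 5*F)
V(k) = 3 + (-21 + 6*k)*(k + I*sqrt(143)) (V(k) = 3 + (k + (-21 + 5*k))*(k + I*sqrt(143)) = 3 + (-21 + 6*k)*(k + I*sqrt(143)))
(277549 - 262713) + V(o) = (277549 - 262713) + (3 - 21*(-382) + 6*(-382)**2 - 21*I*sqrt(143) + 6*I*(-382)*sqrt(143)) = 14836 + (3 + 8022 + 6*145924 - 21*I*sqrt(143) - 2292*I*sqrt(143)) = 14836 + (3 + 8022 + 875544 - 21*I*sqrt(143) - 2292*I*sqrt(143)) = 14836 + (883569 - 2313*I*sqrt(143)) = 898405 - 2313*I*sqrt(143)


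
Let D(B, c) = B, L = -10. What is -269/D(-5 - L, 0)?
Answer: -269/5 ≈ -53.800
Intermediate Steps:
-269/D(-5 - L, 0) = -269/(-5 - 1*(-10)) = -269/(-5 + 10) = -269/5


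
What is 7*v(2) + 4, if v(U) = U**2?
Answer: 32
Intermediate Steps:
7*v(2) + 4 = 7*2**2 + 4 = 7*4 + 4 = 28 + 4 = 32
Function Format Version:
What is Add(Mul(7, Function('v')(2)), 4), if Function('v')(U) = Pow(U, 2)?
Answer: 32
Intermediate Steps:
Add(Mul(7, Function('v')(2)), 4) = Add(Mul(7, Pow(2, 2)), 4) = Add(Mul(7, 4), 4) = Add(28, 4) = 32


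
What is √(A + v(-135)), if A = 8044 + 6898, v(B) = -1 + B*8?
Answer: √13861 ≈ 117.73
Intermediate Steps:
v(B) = -1 + 8*B
A = 14942
√(A + v(-135)) = √(14942 + (-1 + 8*(-135))) = √(14942 + (-1 - 1080)) = √(14942 - 1081) = √13861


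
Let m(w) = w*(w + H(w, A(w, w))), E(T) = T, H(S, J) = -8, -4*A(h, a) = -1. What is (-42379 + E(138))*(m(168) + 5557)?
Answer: -1370171317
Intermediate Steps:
A(h, a) = ¼ (A(h, a) = -¼*(-1) = ¼)
m(w) = w*(-8 + w) (m(w) = w*(w - 8) = w*(-8 + w))
(-42379 + E(138))*(m(168) + 5557) = (-42379 + 138)*(168*(-8 + 168) + 5557) = -42241*(168*160 + 5557) = -42241*(26880 + 5557) = -42241*32437 = -1370171317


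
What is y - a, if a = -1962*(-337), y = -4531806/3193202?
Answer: -1055665267497/1596601 ≈ -6.6120e+5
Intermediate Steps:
y = -2265903/1596601 (y = -4531806*1/3193202 = -2265903/1596601 ≈ -1.4192)
a = 661194
y - a = -2265903/1596601 - 1*661194 = -2265903/1596601 - 661194 = -1055665267497/1596601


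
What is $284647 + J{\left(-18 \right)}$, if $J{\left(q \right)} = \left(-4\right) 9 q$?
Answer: $285295$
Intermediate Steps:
$J{\left(q \right)} = - 36 q$
$284647 + J{\left(-18 \right)} = 284647 - -648 = 284647 + 648 = 285295$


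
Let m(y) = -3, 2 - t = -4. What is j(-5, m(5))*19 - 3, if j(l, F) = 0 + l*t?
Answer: -573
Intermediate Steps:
t = 6 (t = 2 - 1*(-4) = 2 + 4 = 6)
j(l, F) = 6*l (j(l, F) = 0 + l*6 = 0 + 6*l = 6*l)
j(-5, m(5))*19 - 3 = (6*(-5))*19 - 3 = -30*19 - 3 = -570 - 3 = -573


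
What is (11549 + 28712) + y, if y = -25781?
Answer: 14480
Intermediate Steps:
(11549 + 28712) + y = (11549 + 28712) - 25781 = 40261 - 25781 = 14480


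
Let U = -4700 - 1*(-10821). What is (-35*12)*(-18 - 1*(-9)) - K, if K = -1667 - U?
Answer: 11568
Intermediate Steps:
U = 6121 (U = -4700 + 10821 = 6121)
K = -7788 (K = -1667 - 1*6121 = -1667 - 6121 = -7788)
(-35*12)*(-18 - 1*(-9)) - K = (-35*12)*(-18 - 1*(-9)) - 1*(-7788) = -420*(-18 + 9) + 7788 = -420*(-9) + 7788 = 3780 + 7788 = 11568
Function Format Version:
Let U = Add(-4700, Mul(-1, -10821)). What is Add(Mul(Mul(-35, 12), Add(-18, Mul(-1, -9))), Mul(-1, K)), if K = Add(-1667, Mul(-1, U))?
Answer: 11568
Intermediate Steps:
U = 6121 (U = Add(-4700, 10821) = 6121)
K = -7788 (K = Add(-1667, Mul(-1, 6121)) = Add(-1667, -6121) = -7788)
Add(Mul(Mul(-35, 12), Add(-18, Mul(-1, -9))), Mul(-1, K)) = Add(Mul(Mul(-35, 12), Add(-18, Mul(-1, -9))), Mul(-1, -7788)) = Add(Mul(-420, Add(-18, 9)), 7788) = Add(Mul(-420, -9), 7788) = Add(3780, 7788) = 11568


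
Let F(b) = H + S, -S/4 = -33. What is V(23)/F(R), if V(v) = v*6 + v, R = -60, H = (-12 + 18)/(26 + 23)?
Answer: 7889/6474 ≈ 1.2186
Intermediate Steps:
H = 6/49 ≈ 0.12245
S = 132 (S = -4*(-33) = 132)
F(b) = 6474/49 (F(b) = 6/49 + 132 = 6474/49)
V(v) = 7*v (V(v) = 6*v + v = 7*v)
V(23)/F(R) = (7*23)/(6474/49) = 161*(49/6474) = 7889/6474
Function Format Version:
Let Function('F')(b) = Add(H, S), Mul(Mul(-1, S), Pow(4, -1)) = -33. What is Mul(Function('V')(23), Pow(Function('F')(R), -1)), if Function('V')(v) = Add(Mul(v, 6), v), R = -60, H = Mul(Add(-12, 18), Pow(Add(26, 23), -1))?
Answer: Rational(7889, 6474) ≈ 1.2186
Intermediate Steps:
H = Rational(6, 49) (H = Mul(6, Pow(49, -1)) = Mul(6, Rational(1, 49)) = Rational(6, 49) ≈ 0.12245)
S = 132 (S = Mul(-4, -33) = 132)
Function('F')(b) = Rational(6474, 49) (Function('F')(b) = Add(Rational(6, 49), 132) = Rational(6474, 49))
Function('V')(v) = Mul(7, v) (Function('V')(v) = Add(Mul(6, v), v) = Mul(7, v))
Mul(Function('V')(23), Pow(Function('F')(R), -1)) = Mul(Mul(7, 23), Pow(Rational(6474, 49), -1)) = Mul(161, Rational(49, 6474)) = Rational(7889, 6474)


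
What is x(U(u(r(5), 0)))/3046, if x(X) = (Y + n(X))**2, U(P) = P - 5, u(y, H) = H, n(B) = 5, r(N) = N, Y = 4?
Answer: 81/3046 ≈ 0.026592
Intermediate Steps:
U(P) = -5 + P
x(X) = 81 (x(X) = (4 + 5)**2 = 9**2 = 81)
x(U(u(r(5), 0)))/3046 = 81/3046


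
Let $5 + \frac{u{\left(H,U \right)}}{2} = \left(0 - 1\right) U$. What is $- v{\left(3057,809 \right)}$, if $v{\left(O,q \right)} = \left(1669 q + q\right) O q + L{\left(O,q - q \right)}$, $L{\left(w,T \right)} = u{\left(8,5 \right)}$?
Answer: $-3341249856370$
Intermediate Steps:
$u{\left(H,U \right)} = -10 - 2 U$ ($u{\left(H,U \right)} = -10 + 2 \left(0 - 1\right) U = -10 + 2 \left(- U\right) = -10 - 2 U$)
$L{\left(w,T \right)} = -20$ ($L{\left(w,T \right)} = -10 - 10 = -20$)
$v{\left(O,q \right)} = -20 + 1670 O q^{2}$ ($v{\left(O,q \right)} = \left(1669 q + q\right) O q - 20 = 1670 q O q - 20 = 1670 O q q - 20 = 1670 O q^{2} - 20 = -20 + 1670 O q^{2}$)
$- v{\left(3057,809 \right)} = - (-20 + 1670 \cdot 3057 \cdot 809^{2}) = - (-20 + 1670 \cdot 3057 \cdot 654481) = - (-20 + 3341249856390) = \left(-1\right) 3341249856370 = -3341249856370$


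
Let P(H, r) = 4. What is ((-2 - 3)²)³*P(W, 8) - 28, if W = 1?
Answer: 62472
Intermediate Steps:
((-2 - 3)²)³*P(W, 8) - 28 = ((-2 - 3)²)³*4 - 28 = ((-5)²)³*4 - 28 = 25³*4 - 28 = 15625*4 - 28 = 62500 - 28 = 62472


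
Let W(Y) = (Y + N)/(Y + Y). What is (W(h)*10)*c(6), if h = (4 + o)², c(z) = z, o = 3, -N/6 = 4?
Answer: 750/49 ≈ 15.306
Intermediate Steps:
N = -24 (N = -6*4 = -24)
h = 49 (h = (4 + 3)² = 7² = 49)
W(Y) = (-24 + Y)/(2*Y) (W(Y) = (Y - 24)/(Y + Y) = (-24 + Y)/((2*Y)) = (-24 + Y)*(1/(2*Y)) = (-24 + Y)/(2*Y))
(W(h)*10)*c(6) = (((½)*(-24 + 49)/49)*10)*6 = (((½)*(1/49)*25)*10)*6 = ((25/98)*10)*6 = (125/49)*6 = 750/49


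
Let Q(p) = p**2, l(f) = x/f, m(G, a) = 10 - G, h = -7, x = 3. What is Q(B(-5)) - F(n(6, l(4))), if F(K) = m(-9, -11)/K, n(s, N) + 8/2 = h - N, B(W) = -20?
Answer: 18876/47 ≈ 401.62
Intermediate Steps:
l(f) = 3/f
n(s, N) = -11 - N (n(s, N) = -4 + (-7 - N) = -11 - N)
F(K) = 19/K (F(K) = (10 - 1*(-9))/K = (10 + 9)/K = 19/K)
Q(B(-5)) - F(n(6, l(4))) = (-20)**2 - 19/(-11 - 3/4) = 400 - 19/(-11 - 3/4) = 400 - 19/(-47/4) = 400 - 19*(-4)/47 = 400 - 1*(-76/47) = 400 + 76/47 = 18876/47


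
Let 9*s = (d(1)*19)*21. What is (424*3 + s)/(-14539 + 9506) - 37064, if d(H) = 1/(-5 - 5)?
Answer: -5596331387/150990 ≈ -37064.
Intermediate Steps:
d(H) = -⅒ (d(H) = 1/(-10) = -⅒)
s = -133/30 (s = (-⅒*19*21)/9 = (-19/10*21)/9 = (⅑)*(-399/10) = -133/30 ≈ -4.4333)
(424*3 + s)/(-14539 + 9506) - 37064 = (424*3 - 133/30)/(-14539 + 9506) - 37064 = (1272 - 133/30)/(-5033) - 37064 = (38027/30)*(-1/5033) - 37064 = -38027/150990 - 37064 = -5596331387/150990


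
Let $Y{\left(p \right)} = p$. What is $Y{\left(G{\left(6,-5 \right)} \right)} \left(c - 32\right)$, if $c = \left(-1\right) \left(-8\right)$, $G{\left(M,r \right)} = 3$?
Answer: $-72$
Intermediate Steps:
$c = 8$
$Y{\left(G{\left(6,-5 \right)} \right)} \left(c - 32\right) = 3 \left(8 - 32\right) = 3 \left(-24\right) = -72$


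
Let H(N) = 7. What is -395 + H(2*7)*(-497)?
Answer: -3874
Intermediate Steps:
-395 + H(2*7)*(-497) = -395 + 7*(-497) = -395 - 3479 = -3874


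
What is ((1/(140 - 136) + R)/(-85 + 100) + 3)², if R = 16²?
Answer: 58081/144 ≈ 403.34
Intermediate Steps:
R = 256
((1/(140 - 136) + R)/(-85 + 100) + 3)² = ((1/(140 - 136) + 256)/(-85 + 100) + 3)² = ((1/4 + 256)/15 + 3)² = ((¼ + 256)*(1/15) + 3)² = ((1025/4)*(1/15) + 3)² = (205/12 + 3)² = (241/12)² = 58081/144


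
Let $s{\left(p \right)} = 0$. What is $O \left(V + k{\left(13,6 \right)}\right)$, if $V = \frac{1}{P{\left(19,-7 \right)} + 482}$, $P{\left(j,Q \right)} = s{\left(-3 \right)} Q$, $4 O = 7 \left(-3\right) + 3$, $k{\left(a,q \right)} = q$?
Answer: $- \frac{26037}{964} \approx -27.009$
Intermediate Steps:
$O = - \frac{9}{2}$ ($O = \frac{7 \left(-3\right) + 3}{4} = \frac{-21 + 3}{4} = \frac{1}{4} \left(-18\right) = - \frac{9}{2} \approx -4.5$)
$P{\left(j,Q \right)} = 0$ ($P{\left(j,Q \right)} = 0 Q = 0$)
$V = \frac{1}{482}$ ($V = \frac{1}{0 + 482} = \frac{1}{482} \approx 0.0020747$)
$O \left(V + k{\left(13,6 \right)}\right) = - \frac{9 \left(\frac{1}{482} + 6\right)}{2} = \left(- \frac{9}{2}\right) \frac{2893}{482} = - \frac{26037}{964}$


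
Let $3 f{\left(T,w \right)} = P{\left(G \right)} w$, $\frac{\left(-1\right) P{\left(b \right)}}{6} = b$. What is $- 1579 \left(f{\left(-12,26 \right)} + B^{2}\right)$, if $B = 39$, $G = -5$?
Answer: $-2812199$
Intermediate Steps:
$P{\left(b \right)} = - 6 b$
$f{\left(T,w \right)} = 10 w$ ($f{\left(T,w \right)} = \frac{\left(-6\right) \left(-5\right) w}{3} = \frac{30 w}{3} = 10 w$)
$- 1579 \left(f{\left(-12,26 \right)} + B^{2}\right) = - 1579 \left(10 \cdot 26 + 39^{2}\right) = - 1579 \left(260 + 1521\right) = \left(-1579\right) 1781 = -2812199$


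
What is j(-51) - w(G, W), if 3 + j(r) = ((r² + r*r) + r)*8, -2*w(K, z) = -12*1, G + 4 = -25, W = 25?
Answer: 41199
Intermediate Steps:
G = -29 (G = -4 - 25 = -29)
w(K, z) = 6 (w(K, z) = -(-6) = -½*(-12) = 6)
j(r) = -3 + 8*r + 16*r² (j(r) = -3 + ((r² + r*r) + r)*8 = -3 + ((r² + r²) + r)*8 = -3 + (2*r² + r)*8 = -3 + (r + 2*r²)*8 = -3 + (8*r + 16*r²) = -3 + 8*r + 16*r²)
j(-51) - w(G, W) = (-3 + 8*(-51) + 16*(-51)²) - 1*6 = (-3 - 408 + 16*2601) - 6 = (-3 - 408 + 41616) - 6 = 41205 - 6 = 41199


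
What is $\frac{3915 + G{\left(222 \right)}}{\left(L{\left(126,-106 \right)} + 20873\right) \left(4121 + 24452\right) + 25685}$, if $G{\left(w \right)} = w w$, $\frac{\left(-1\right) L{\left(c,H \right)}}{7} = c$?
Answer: $\frac{53199}{571228528} \approx 9.3131 \cdot 10^{-5}$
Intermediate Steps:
$L{\left(c,H \right)} = - 7 c$
$G{\left(w \right)} = w^{2}$
$\frac{3915 + G{\left(222 \right)}}{\left(L{\left(126,-106 \right)} + 20873\right) \left(4121 + 24452\right) + 25685} = \frac{3915 + 222^{2}}{\left(\left(-7\right) 126 + 20873\right) \left(4121 + 24452\right) + 25685} = \frac{3915 + 49284}{\left(-882 + 20873\right) 28573 + 25685} = \frac{53199}{19991 \cdot 28573 + 25685} = \frac{53199}{571202843 + 25685} = \frac{53199}{571228528}$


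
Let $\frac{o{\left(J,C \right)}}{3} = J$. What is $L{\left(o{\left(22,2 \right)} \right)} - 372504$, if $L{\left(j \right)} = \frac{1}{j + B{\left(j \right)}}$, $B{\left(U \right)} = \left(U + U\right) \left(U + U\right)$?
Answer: $- \frac{6515094959}{17490} \approx -3.725 \cdot 10^{5}$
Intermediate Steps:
$B{\left(U \right)} = 4 U^{2}$ ($B{\left(U \right)} = 2 U 2 U = 4 U^{2}$)
$o{\left(J,C \right)} = 3 J$
$L{\left(j \right)} = \frac{1}{j + 4 j^{2}}$
$L{\left(o{\left(22,2 \right)} \right)} - 372504 = \frac{1}{3 \cdot 22 \left(1 + 4 \cdot 3 \cdot 22\right)} - 372504 = \frac{1}{66 \left(1 + 4 \cdot 66\right)} - 372504 = \frac{1}{66 \left(1 + 264\right)} - 372504 = \frac{1}{66 \cdot 265} - 372504 = \frac{1}{66} \cdot \frac{1}{265} - 372504 = \frac{1}{17490} - 372504 = - \frac{6515094959}{17490}$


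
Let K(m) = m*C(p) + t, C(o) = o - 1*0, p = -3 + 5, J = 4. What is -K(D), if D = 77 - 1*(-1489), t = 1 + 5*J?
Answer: -3153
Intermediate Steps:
p = 2
C(o) = o (C(o) = o + 0 = o)
t = 21 (t = 1 + 5*4 = 1 + 20 = 21)
D = 1566 (D = 77 + 1489 = 1566)
K(m) = 21 + 2*m (K(m) = m*2 + 21 = 2*m + 21 = 21 + 2*m)
-K(D) = -(21 + 2*1566) = -(21 + 3132) = -1*3153 = -3153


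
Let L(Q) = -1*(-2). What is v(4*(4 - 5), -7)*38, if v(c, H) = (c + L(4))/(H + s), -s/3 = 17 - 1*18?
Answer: 19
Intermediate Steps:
s = 3 (s = -3*(17 - 1*18) = -3*(17 - 18) = -3*(-1) = 3)
L(Q) = 2
v(c, H) = (2 + c)/(3 + H) (v(c, H) = (c + 2)/(H + 3) = (2 + c)/(3 + H))
v(4*(4 - 5), -7)*38 = ((2 + 4*(4 - 5))/(3 - 7))*38 = ((2 + 4*(-1))/(-4))*38 = -(2 - 4)/4*38 = -1/4*(-2)*38 = (1/2)*38 = 19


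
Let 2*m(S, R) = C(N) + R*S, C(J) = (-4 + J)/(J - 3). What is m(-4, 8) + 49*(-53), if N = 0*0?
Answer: -7837/3 ≈ -2612.3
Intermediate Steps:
N = 0
C(J) = (-4 + J)/(-3 + J)
m(S, R) = 2/3 + R*S/2 (m(S, R) = ((-4 + 0)/(-3 + 0) + R*S)/2 = (-4/(-3) + R*S)/2 = (-1/3*(-4) + R*S)/2 = (4/3 + R*S)/2 = 2/3 + R*S/2)
m(-4, 8) + 49*(-53) = (2/3 + (1/2)*8*(-4)) + 49*(-53) = (2/3 - 16) - 2597 = -46/3 - 2597 = -7837/3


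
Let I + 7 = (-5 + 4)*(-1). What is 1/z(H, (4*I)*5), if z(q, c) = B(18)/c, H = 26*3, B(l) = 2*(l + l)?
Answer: -5/3 ≈ -1.6667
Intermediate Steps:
I = -6 (I = -7 + (-5 + 4)*(-1) = -7 - 1*(-1) = -7 + 1 = -6)
B(l) = 4*l (B(l) = 2*(2*l) = 4*l)
H = 78
z(q, c) = 72/c (z(q, c) = (4*18)/c = 72/c)
1/z(H, (4*I)*5) = 1/(72/(((4*(-6))*5))) = 1/(72/((-24*5))) = 1/(72/(-120)) = 1/(72*(-1/120)) = 1/(-⅗) = -5/3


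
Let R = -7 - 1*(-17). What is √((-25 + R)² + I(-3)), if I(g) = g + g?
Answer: √219 ≈ 14.799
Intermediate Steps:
I(g) = 2*g
R = 10 (R = -7 + 17 = 10)
√((-25 + R)² + I(-3)) = √((-25 + 10)² + 2*(-3)) = √((-15)² - 6) = √(225 - 6) = √219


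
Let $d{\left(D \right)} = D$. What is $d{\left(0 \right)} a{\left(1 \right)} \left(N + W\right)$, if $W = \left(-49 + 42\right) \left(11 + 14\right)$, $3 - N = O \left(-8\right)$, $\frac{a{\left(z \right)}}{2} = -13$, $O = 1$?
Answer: $0$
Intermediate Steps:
$a{\left(z \right)} = -26$ ($a{\left(z \right)} = 2 \left(-13\right) = -26$)
$N = 11$ ($N = 3 - 1 \left(-8\right) = 3 - -8 = 3 + 8 = 11$)
$W = -175$ ($W = \left(-7\right) 25 = -175$)
$d{\left(0 \right)} a{\left(1 \right)} \left(N + W\right) = 0 \left(- 26 \left(11 - 175\right)\right) = 0 \left(\left(-26\right) \left(-164\right)\right) = 0 \cdot 4264 = 0$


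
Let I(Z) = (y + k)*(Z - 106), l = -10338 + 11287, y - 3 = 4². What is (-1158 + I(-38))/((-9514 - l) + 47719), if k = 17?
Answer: -3171/18628 ≈ -0.17023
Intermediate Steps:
y = 19 (y = 3 + 4² = 3 + 16 = 19)
l = 949
I(Z) = -3816 + 36*Z (I(Z) = (19 + 17)*(Z - 106) = 36*(-106 + Z) = -3816 + 36*Z)
(-1158 + I(-38))/((-9514 - l) + 47719) = (-1158 + (-3816 + 36*(-38)))/((-9514 - 1*949) + 47719) = (-1158 + (-3816 - 1368))/((-9514 - 949) + 47719) = (-1158 - 5184)/(-10463 + 47719) = -6342/37256 = -6342*1/37256 = -3171/18628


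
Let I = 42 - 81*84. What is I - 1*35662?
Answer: -42424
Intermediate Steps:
I = -6762 (I = 42 - 6804 = -6762)
I - 1*35662 = -6762 - 1*35662 = -6762 - 35662 = -42424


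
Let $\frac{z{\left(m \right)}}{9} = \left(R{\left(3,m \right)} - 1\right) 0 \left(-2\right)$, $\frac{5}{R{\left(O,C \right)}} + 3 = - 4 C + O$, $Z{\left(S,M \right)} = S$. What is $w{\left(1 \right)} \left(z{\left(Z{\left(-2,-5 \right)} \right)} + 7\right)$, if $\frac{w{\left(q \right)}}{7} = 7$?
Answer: $343$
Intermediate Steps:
$R{\left(O,C \right)} = \frac{5}{-3 + O - 4 C}$ ($R{\left(O,C \right)} = \frac{5}{-3 - \left(- O + 4 C\right)} = \frac{5}{-3 + O - 4 C}$)
$w{\left(q \right)} = 49$ ($w{\left(q \right)} = 7 \cdot 7 = 49$)
$z{\left(m \right)} = 0$ ($z{\left(m \right)} = 9 \left(- \frac{5}{3 - 3 + 4 m} - 1\right) 0 \left(-2\right) = 9 \left(- \frac{5}{4 m} - 1\right) 0 \left(-2\right) = 9 \left(-1 - \frac{5}{4 m}\right) 0 \left(-2\right) = 9 \cdot 0 \left(-2\right) = 9 \cdot 0 = 0$)
$w{\left(1 \right)} \left(z{\left(Z{\left(-2,-5 \right)} \right)} + 7\right) = 49 \left(0 + 7\right) = 49 \cdot 7 = 343$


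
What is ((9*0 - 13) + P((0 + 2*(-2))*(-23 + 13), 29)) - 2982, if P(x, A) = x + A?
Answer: -2926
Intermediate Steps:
P(x, A) = A + x
((9*0 - 13) + P((0 + 2*(-2))*(-23 + 13), 29)) - 2982 = ((9*0 - 13) + (29 + (0 + 2*(-2))*(-23 + 13))) - 2982 = ((0 - 13) + (29 + (0 - 4)*(-10))) - 2982 = (-13 + (29 - 4*(-10))) - 2982 = (-13 + (29 + 40)) - 2982 = (-13 + 69) - 2982 = 56 - 2982 = -2926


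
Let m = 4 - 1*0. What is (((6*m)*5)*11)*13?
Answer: 17160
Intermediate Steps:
m = 4 (m = 4 + 0 = 4)
(((6*m)*5)*11)*13 = (((6*4)*5)*11)*13 = ((24*5)*11)*13 = (120*11)*13 = 1320*13 = 17160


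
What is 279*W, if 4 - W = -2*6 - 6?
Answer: 6138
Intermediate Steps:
W = 22 (W = 4 - (-2*6 - 6) = 4 - (-12 - 6) = 4 - 1*(-18) = 4 + 18 = 22)
279*W = 279*22 = 6138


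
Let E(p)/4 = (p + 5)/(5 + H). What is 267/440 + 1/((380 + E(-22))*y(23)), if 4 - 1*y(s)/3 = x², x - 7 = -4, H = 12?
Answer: 9409/15510 ≈ 0.60664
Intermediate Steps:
x = 3 (x = 7 - 4 = 3)
y(s) = -15 (y(s) = 12 - 3*3² = 12 - 3*9 = 12 - 27 = -15)
E(p) = 20/17 + 4*p/17 (E(p) = 4*((p + 5)/(5 + 12)) = 4*((5 + p)/17) = 4*((5 + p)*(1/17)) = 4*(5/17 + p/17) = 20/17 + 4*p/17)
267/440 + 1/((380 + E(-22))*y(23)) = 267/440 + 1/((380 + (20/17 + (4/17)*(-22)))*(-15)) = 267*(1/440) - 1/15/(380 + (20/17 - 88/17)) = 267/440 - 1/15/(380 - 4) = 267/440 - 1/15/376 = 267/440 + (1/376)*(-1/15) = 267/440 - 1/5640 = 9409/15510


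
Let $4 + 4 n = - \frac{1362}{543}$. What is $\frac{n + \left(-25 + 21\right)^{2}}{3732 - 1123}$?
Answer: $\frac{5203}{944458} \approx 0.005509$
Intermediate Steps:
$n = - \frac{589}{362}$ ($n = -1 + \frac{\left(-1362\right) \frac{1}{543}}{4} = -1 + \frac{1}{4} \left(- \frac{454}{181}\right) = -1 - \frac{227}{362} = - \frac{589}{362} \approx -1.6271$)
$\frac{n + \left(-25 + 21\right)^{2}}{3732 - 1123} = \frac{- \frac{589}{362} + \left(-25 + 21\right)^{2}}{3732 - 1123} = \frac{- \frac{589}{362} + \left(-4\right)^{2}}{2609} = \left(- \frac{589}{362} + 16\right) \frac{1}{2609} = \frac{5203}{362} \cdot \frac{1}{2609} = \frac{5203}{944458}$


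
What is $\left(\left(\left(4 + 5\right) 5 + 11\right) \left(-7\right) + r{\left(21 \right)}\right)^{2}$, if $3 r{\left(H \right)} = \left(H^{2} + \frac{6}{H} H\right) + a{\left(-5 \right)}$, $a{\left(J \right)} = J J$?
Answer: $\frac{495616}{9} \approx 55068.0$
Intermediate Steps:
$a{\left(J \right)} = J^{2}$
$r{\left(H \right)} = \frac{31}{3} + \frac{H^{2}}{3}$ ($r{\left(H \right)} = \frac{\left(H^{2} + \frac{6}{H} H\right) + \left(-5\right)^{2}}{3} = \frac{\left(H^{2} + 6\right) + 25}{3} = \frac{\left(6 + H^{2}\right) + 25}{3} = \frac{31 + H^{2}}{3} = \frac{31}{3} + \frac{H^{2}}{3}$)
$\left(\left(\left(4 + 5\right) 5 + 11\right) \left(-7\right) + r{\left(21 \right)}\right)^{2} = \left(\left(\left(4 + 5\right) 5 + 11\right) \left(-7\right) + \left(\frac{31}{3} + \frac{21^{2}}{3}\right)\right)^{2} = \left(\left(9 \cdot 5 + 11\right) \left(-7\right) + \left(\frac{31}{3} + \frac{1}{3} \cdot 441\right)\right)^{2} = \left(\left(45 + 11\right) \left(-7\right) + \left(\frac{31}{3} + 147\right)\right)^{2} = \left(56 \left(-7\right) + \frac{472}{3}\right)^{2} = \left(-392 + \frac{472}{3}\right)^{2} = \left(- \frac{704}{3}\right)^{2} = \frac{495616}{9}$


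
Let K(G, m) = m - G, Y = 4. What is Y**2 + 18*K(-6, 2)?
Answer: 160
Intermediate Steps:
Y**2 + 18*K(-6, 2) = 4**2 + 18*(2 - 1*(-6)) = 16 + 18*(2 + 6) = 16 + 18*8 = 16 + 144 = 160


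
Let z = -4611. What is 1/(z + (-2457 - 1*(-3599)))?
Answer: -1/3469 ≈ -0.00028827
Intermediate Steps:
1/(z + (-2457 - 1*(-3599))) = 1/(-4611 + (-2457 - 1*(-3599))) = 1/(-4611 + (-2457 + 3599)) = 1/(-4611 + 1142) = 1/(-3469) = -1/3469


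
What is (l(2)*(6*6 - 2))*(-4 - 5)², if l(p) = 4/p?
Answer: 5508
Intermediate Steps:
(l(2)*(6*6 - 2))*(-4 - 5)² = ((4/2)*(6*6 - 2))*(-4 - 5)² = ((4*(½))*(36 - 2))*(-9)² = (2*34)*81 = 68*81 = 5508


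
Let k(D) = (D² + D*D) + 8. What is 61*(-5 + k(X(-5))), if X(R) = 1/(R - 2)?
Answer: 9089/49 ≈ 185.49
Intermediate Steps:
X(R) = 1/(-2 + R)
k(D) = 8 + 2*D² (k(D) = (D² + D²) + 8 = 2*D² + 8 = 8 + 2*D²)
61*(-5 + k(X(-5))) = 61*(-5 + (8 + 2*(1/(-2 - 5))²)) = 61*(-5 + (8 + 2*(1/(-7))²)) = 61*(-5 + (8 + 2*(-⅐)²)) = 61*(-5 + (8 + 2*(1/49))) = 61*(-5 + (8 + 2/49)) = 61*(-5 + 394/49) = 61*(149/49) = 9089/49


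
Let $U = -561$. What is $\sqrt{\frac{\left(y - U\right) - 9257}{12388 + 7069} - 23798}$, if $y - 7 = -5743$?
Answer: $\frac{i \sqrt{9009605059926}}{19457} \approx 154.27 i$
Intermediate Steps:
$y = -5736$ ($y = 7 - 5743 = -5736$)
$\sqrt{\frac{\left(y - U\right) - 9257}{12388 + 7069} - 23798} = \sqrt{\frac{\left(-5736 - -561\right) - 9257}{12388 + 7069} - 23798} = \sqrt{\frac{\left(-5736 + 561\right) - 9257}{19457} - 23798} = \sqrt{\left(-5175 - 9257\right) \frac{1}{19457} - 23798} = \sqrt{\left(-14432\right) \frac{1}{19457} - 23798} = \sqrt{- \frac{14432}{19457} - 23798} = \sqrt{- \frac{463052118}{19457}} = \frac{i \sqrt{9009605059926}}{19457}$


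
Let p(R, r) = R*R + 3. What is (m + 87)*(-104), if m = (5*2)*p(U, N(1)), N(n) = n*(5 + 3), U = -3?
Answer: -21528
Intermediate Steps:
N(n) = 8*n (N(n) = n*8 = 8*n)
p(R, r) = 3 + R**2 (p(R, r) = R**2 + 3 = 3 + R**2)
m = 120 (m = (5*2)*(3 + (-3)**2) = 10*(3 + 9) = 10*12 = 120)
(m + 87)*(-104) = (120 + 87)*(-104) = 207*(-104) = -21528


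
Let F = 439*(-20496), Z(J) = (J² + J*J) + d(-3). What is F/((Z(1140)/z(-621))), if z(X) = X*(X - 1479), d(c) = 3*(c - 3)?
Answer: -217295517600/48133 ≈ -4.5145e+6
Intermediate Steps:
d(c) = -9 + 3*c (d(c) = 3*(-3 + c) = -9 + 3*c)
z(X) = X*(-1479 + X)
Z(J) = -18 + 2*J² (Z(J) = (J² + J*J) + (-9 + 3*(-3)) = (J² + J²) + (-9 - 9) = 2*J² - 18 = -18 + 2*J²)
F = -8997744
F/((Z(1140)/z(-621))) = -8997744*(-621*(-1479 - 621)/(-18 + 2*1140²)) = -8997744*1304100/(-18 + 2*1299600) = -8997744*1304100/(-18 + 2599200) = -8997744/(2599182*(1/1304100)) = -8997744/48133/24150 = -8997744*24150/48133 = -217295517600/48133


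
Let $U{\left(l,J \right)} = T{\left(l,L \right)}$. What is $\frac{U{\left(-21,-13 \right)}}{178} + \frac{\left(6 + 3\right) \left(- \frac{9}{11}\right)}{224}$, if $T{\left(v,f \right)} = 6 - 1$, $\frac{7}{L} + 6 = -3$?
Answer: $- \frac{1049}{219296} \approx -0.0047835$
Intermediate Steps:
$L = - \frac{7}{9}$ ($L = \frac{7}{-6 - 3} = \frac{7}{-9} = 7 \left(- \frac{1}{9}\right) = - \frac{7}{9} \approx -0.77778$)
$T{\left(v,f \right)} = 5$
$U{\left(l,J \right)} = 5$
$\frac{U{\left(-21,-13 \right)}}{178} + \frac{\left(6 + 3\right) \left(- \frac{9}{11}\right)}{224} = \frac{5}{178} + \frac{\left(6 + 3\right) \left(- \frac{9}{11}\right)}{224} = 5 \cdot \frac{1}{178} + 9 \left(\left(-9\right) \frac{1}{11}\right) \frac{1}{224} = \frac{5}{178} + 9 \left(- \frac{9}{11}\right) \frac{1}{224} = \frac{5}{178} - \frac{81}{2464} = - \frac{1049}{219296}$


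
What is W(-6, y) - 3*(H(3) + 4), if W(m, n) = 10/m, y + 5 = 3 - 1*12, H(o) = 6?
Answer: -95/3 ≈ -31.667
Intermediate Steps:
y = -14 (y = -5 + (3 - 1*12) = -5 + (3 - 12) = -5 - 9 = -14)
W(-6, y) - 3*(H(3) + 4) = 10/(-6) - 3*(6 + 4) = 10*(-⅙) - 3*10 = -5/3 - 1*30 = -5/3 - 30 = -95/3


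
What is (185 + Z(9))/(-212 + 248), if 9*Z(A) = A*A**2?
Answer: 133/18 ≈ 7.3889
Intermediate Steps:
Z(A) = A**3/9 (Z(A) = (A*A**2)/9 = A**3/9)
(185 + Z(9))/(-212 + 248) = (185 + (1/9)*9**3)/(-212 + 248) = (185 + (1/9)*729)/36 = (185 + 81)*(1/36) = 266*(1/36) = 133/18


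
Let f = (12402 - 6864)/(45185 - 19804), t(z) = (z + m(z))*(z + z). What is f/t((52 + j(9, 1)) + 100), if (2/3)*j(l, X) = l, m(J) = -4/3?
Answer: 33228/8275094335 ≈ 4.0154e-6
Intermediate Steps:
m(J) = -4/3 (m(J) = -4*⅓ = -4/3)
j(l, X) = 3*l/2
t(z) = 2*z*(-4/3 + z) (t(z) = (z - 4/3)*(z + z) = (-4/3 + z)*(2*z) = 2*z*(-4/3 + z))
f = 5538/25381 ≈ 0.21819
f/t((52 + j(9, 1)) + 100) = 5538/(25381*((2*((52 + (3/2)*9) + 100)*(-4 + 3*((52 + (3/2)*9) + 100))/3))) = 5538/(25381*((2*((52 + 27/2) + 100)*(-4 + 3*((52 + 27/2) + 100))/3))) = 5538/(25381*((2*(131/2 + 100)*(-4 + 3*(131/2 + 100))/3))) = 5538/(25381*(((⅔)*(331/2)*(-4 + 3*(331/2))))) = 5538/(25381*(((⅔)*(331/2)*(-4 + 993/2)))) = 5538/(25381*(((⅔)*(331/2)*(985/2)))) = 5538/(25381*(326035/6)) = (5538/25381)*(6/326035) = 33228/8275094335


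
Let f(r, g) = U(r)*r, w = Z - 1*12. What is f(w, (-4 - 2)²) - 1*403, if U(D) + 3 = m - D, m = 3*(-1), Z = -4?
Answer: -563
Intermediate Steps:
m = -3
U(D) = -6 - D (U(D) = -3 + (-3 - D) = -6 - D)
w = -16 (w = -4 - 1*12 = -4 - 12 = -16)
f(r, g) = r*(-6 - r) (f(r, g) = (-6 - r)*r = r*(-6 - r))
f(w, (-4 - 2)²) - 1*403 = -1*(-16)*(6 - 16) - 1*403 = -1*(-16)*(-10) - 403 = -160 - 403 = -563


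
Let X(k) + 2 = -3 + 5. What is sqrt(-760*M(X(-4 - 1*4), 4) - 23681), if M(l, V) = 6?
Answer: I*sqrt(28241) ≈ 168.05*I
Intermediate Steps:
X(k) = 0 (X(k) = -2 + (-3 + 5) = -2 + 2 = 0)
sqrt(-760*M(X(-4 - 1*4), 4) - 23681) = sqrt(-760*6 - 23681) = sqrt(-4560 - 23681) = sqrt(-28241) = I*sqrt(28241)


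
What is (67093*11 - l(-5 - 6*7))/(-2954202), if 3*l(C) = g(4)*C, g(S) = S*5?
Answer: -2215009/8862606 ≈ -0.24993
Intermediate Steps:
g(S) = 5*S
l(C) = 20*C/3 (l(C) = ((5*4)*C)/3 = (20*C)/3 = 20*C/3)
(67093*11 - l(-5 - 6*7))/(-2954202) = (67093*11 - 20*(-5 - 6*7)/3)/(-2954202) = (738023 - 20*(-5 - 42)/3)*(-1/2954202) = (738023 - 20*(-47)/3)*(-1/2954202) = (738023 - 1*(-940/3))*(-1/2954202) = (738023 + 940/3)*(-1/2954202) = (2215009/3)*(-1/2954202) = -2215009/8862606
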